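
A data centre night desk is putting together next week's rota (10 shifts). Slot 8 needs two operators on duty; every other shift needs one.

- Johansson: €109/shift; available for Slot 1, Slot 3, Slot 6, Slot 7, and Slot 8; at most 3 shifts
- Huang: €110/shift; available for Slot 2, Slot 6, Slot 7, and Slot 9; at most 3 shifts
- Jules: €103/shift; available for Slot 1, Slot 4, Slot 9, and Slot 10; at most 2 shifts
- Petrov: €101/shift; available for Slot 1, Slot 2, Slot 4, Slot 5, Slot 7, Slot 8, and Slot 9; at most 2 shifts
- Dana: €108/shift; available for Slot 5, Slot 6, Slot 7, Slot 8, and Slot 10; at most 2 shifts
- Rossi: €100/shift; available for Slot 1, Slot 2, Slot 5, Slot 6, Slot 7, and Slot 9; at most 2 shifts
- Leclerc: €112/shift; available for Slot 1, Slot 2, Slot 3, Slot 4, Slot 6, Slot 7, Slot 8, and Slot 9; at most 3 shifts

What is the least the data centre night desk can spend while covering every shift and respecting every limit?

€1151

Picking the cheapest available operator for each shift independently would cost €1122, but that ignores the shift limits.
An optimal schedule: Slot 1→Petrov, Slot 2→Rossi, Slot 3→Johansson, Slot 4→Petrov, Slot 5→Rossi, Slot 6→Dana, Slot 7→Johansson, Slot 8→Dana+Johansson, Slot 9→Jules, Slot 10→Jules.
Total: 101 + 100 + 109 + 101 + 100 + 108 + 109 + 108 + 109 + 103 + 103 = €1151.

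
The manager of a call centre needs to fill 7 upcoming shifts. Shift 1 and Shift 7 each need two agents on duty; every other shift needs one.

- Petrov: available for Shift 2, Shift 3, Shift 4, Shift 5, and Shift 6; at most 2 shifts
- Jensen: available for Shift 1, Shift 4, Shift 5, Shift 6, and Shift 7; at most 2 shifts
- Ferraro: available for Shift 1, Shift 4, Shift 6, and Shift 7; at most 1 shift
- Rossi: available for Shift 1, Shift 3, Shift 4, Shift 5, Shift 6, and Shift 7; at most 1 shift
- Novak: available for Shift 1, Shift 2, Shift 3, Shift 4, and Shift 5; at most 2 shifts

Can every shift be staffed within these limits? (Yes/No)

Total capacity is 2+2+1+1+2 = 8 but 9 worker-slots are needed — infeasible.

No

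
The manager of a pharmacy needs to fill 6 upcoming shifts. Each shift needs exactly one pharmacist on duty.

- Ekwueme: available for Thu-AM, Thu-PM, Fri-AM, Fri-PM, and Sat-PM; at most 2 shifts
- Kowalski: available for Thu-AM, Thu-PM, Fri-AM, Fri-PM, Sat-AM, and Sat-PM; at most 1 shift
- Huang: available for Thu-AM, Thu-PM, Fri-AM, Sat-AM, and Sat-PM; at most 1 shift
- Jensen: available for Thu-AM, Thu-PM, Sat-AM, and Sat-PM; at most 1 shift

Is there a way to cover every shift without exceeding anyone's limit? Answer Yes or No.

No

Total capacity is 2+1+1+1 = 5 but 6 worker-slots are needed — infeasible.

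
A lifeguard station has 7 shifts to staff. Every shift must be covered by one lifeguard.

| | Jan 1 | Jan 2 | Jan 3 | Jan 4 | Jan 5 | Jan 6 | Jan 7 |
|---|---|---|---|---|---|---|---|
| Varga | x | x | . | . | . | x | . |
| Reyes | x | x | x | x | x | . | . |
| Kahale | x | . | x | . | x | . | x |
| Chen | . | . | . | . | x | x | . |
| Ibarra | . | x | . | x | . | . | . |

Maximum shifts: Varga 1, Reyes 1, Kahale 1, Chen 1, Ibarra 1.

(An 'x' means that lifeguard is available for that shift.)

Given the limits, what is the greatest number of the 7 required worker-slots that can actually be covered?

Total capacity across all lifeguards is 1+1+1+1+1 = 5, and 7 slots are needed, so at most 5 can be filled.
An assignment achieving 5: Jan 3→Reyes, Jan 4→Ibarra, Jan 5→Chen, Jan 6→Varga, Jan 7→Kahale.
Loads: Varga 1/1, Reyes 1/1, Kahale 1/1, Chen 1/1, Ibarra 1/1.

5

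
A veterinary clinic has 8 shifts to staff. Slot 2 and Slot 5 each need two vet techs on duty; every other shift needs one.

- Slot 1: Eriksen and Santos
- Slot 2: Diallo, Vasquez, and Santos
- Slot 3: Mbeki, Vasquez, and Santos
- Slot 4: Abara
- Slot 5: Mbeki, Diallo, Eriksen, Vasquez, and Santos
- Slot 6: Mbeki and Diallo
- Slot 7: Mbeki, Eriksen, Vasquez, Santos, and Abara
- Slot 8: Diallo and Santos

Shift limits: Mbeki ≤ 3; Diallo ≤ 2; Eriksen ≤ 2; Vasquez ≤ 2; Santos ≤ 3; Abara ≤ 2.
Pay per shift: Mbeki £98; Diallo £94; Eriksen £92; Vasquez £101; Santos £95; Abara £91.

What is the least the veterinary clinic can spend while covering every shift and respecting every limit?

£937

Slot 4 can only be covered by Abara, so that assignment is forced.
Picking the cheapest available vet tech for each shift independently would cost £932, but that ignores the shift limits.
An optimal schedule: Slot 1→Eriksen, Slot 2→Diallo+Santos, Slot 3→Santos, Slot 4→Abara, Slot 5→Eriksen+Mbeki, Slot 6→Diallo, Slot 7→Abara, Slot 8→Santos.
Total: 92 + 94 + 95 + 95 + 91 + 92 + 98 + 94 + 91 + 95 = £937.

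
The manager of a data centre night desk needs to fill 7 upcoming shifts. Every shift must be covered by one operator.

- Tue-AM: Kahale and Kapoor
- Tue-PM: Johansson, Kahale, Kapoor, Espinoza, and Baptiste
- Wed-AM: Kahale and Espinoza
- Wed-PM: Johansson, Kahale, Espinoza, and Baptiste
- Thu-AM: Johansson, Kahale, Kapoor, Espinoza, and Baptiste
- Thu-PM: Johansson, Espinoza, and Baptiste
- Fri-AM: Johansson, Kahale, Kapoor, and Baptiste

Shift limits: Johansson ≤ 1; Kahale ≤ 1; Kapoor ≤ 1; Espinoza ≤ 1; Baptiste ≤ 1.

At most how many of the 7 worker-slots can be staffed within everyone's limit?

Total capacity across all operators is 1+1+1+1+1 = 5, and 7 slots are needed, so at most 5 can be filled.
An assignment achieving 5: Tue-AM→Kahale, Wed-AM→Espinoza, Wed-PM→Baptiste, Thu-PM→Johansson, Fri-AM→Kapoor.
Loads: Johansson 1/1, Kahale 1/1, Kapoor 1/1, Espinoza 1/1, Baptiste 1/1.

5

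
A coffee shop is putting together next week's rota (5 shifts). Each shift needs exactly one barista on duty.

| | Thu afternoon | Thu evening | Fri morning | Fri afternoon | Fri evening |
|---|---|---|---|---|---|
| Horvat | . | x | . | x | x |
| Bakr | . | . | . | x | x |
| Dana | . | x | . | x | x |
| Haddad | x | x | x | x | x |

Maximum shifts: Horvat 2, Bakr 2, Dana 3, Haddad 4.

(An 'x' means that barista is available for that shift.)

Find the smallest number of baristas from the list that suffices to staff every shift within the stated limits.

2

5 slots to fill and no one can take more than 4, so at least ⌈5/4⌉ = 2 baristas are needed.
Horvat and Haddad alone can cover everything: Thu afternoon→Haddad, Thu evening→Horvat, Fri morning→Haddad, Fri afternoon→Horvat, Fri evening→Haddad.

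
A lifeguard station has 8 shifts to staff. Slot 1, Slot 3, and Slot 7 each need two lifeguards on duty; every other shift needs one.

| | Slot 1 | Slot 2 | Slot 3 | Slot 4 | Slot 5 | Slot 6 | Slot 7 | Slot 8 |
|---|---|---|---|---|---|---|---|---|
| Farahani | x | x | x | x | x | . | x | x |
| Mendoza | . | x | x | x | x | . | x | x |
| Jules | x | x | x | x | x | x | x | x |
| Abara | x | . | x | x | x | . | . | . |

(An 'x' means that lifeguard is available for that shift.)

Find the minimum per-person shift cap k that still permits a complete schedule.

With 4 lifeguards and 11 worker-slots to fill, someone must work at least ⌈11/4⌉ = 3 shifts, so k ≥ 3.
k = 3 works: Slot 1→Farahani+Jules, Slot 2→Farahani, Slot 3→Jules+Abara, Slot 4→Mendoza, Slot 5→Abara, Slot 6→Jules, Slot 7→Farahani+Mendoza, Slot 8→Mendoza.
Loads: Farahani 3, Mendoza 3, Jules 3, Abara 2 — all ≤ 3.

3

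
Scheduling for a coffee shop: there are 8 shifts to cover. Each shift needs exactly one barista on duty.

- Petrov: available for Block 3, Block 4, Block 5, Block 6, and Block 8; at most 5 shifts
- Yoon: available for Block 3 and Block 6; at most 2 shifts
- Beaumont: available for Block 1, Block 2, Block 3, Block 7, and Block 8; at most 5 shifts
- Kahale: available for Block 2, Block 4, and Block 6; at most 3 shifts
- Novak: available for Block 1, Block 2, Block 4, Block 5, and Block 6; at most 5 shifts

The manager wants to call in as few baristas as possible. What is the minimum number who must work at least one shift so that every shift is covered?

8 slots to fill and no one can take more than 5, so at least ⌈8/5⌉ = 2 baristas are needed.
Petrov and Beaumont alone can cover everything: Block 1→Beaumont, Block 2→Beaumont, Block 3→Petrov, Block 4→Petrov, Block 5→Petrov, Block 6→Petrov, Block 7→Beaumont, Block 8→Petrov.

2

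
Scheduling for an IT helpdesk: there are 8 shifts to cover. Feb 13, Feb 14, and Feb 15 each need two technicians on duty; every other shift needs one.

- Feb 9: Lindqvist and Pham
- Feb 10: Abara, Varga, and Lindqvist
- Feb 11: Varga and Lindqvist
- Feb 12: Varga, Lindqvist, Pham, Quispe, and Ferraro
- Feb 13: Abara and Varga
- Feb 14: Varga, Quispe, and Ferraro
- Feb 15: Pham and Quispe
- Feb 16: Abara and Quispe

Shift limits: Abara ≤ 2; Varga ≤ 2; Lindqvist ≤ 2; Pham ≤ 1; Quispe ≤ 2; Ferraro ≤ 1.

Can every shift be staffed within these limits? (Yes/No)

Total capacity is 2+2+2+1+2+1 = 10 but 11 worker-slots are needed — infeasible.

No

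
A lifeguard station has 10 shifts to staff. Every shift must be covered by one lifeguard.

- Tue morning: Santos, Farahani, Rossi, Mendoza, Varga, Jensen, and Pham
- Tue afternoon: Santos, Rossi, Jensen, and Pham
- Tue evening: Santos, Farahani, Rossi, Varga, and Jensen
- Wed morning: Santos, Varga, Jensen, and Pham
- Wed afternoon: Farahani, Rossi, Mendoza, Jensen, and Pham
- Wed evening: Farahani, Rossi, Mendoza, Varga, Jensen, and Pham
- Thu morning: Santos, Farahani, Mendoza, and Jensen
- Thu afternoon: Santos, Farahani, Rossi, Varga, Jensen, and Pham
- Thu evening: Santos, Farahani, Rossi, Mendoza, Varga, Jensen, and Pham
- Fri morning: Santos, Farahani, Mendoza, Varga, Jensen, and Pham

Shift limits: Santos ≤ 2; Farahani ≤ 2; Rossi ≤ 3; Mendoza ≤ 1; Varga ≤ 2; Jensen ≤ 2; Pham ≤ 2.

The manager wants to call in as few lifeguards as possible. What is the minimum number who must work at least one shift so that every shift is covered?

10 slots to fill and no one can take more than 3, so at least ⌈10/3⌉ = 4 lifeguards are needed.
Any 4 lifeguards together have capacity at most 3+2+2+2 = 9 < 10 slots, so 4 can never suffice.
Santos, Farahani, Rossi, Mendoza, and Varga alone can cover everything: Tue morning→Varga, Tue afternoon→Santos, Tue evening→Rossi, Wed morning→Santos, Wed afternoon→Farahani, Wed evening→Rossi, Thu morning→Farahani, Thu afternoon→Rossi, Thu evening→Varga, Fri morning→Mendoza.

5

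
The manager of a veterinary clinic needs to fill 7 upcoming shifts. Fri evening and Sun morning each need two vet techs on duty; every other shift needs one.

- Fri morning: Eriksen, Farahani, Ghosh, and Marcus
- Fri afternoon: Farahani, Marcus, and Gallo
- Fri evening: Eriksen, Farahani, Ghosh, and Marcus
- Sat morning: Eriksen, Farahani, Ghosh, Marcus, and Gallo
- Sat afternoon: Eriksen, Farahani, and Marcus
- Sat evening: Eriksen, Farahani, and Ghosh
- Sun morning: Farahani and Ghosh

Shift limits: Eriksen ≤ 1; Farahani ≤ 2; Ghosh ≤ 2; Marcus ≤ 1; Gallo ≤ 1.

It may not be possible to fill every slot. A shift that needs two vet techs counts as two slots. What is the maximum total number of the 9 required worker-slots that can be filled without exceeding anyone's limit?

Total capacity across all vet techs is 1+2+2+1+1 = 7, and 9 slots are needed, so at most 7 can be filled.
An assignment achieving 7: Fri morning→Marcus, Fri afternoon→Farahani, Sat morning→Gallo, Sat afternoon→Eriksen, Sat evening→Ghosh, Sun morning→Farahani+Ghosh.
Loads: Eriksen 1/1, Farahani 2/2, Ghosh 2/2, Marcus 1/1, Gallo 1/1.

7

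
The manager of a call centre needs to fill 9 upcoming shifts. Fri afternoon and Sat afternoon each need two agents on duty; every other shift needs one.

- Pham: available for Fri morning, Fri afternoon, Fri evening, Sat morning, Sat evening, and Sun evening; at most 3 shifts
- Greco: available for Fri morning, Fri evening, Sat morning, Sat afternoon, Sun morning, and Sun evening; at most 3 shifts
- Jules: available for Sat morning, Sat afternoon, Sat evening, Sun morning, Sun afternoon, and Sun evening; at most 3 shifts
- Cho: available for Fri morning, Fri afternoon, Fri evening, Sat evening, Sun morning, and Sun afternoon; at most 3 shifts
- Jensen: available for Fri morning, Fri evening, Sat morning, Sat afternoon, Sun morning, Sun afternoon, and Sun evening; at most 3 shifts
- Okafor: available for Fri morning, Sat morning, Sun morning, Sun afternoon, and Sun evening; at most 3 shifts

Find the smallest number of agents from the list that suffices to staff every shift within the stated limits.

11 slots to fill and no one can take more than 3, so at least ⌈11/3⌉ = 4 agents are needed.
Pham, Greco, Jules, and Cho alone can cover everything: Fri morning→Pham, Fri afternoon→Pham+Cho, Fri evening→Pham, Sat morning→Greco, Sat afternoon→Greco+Jules, Sat evening→Jules, Sun morning→Cho, Sun afternoon→Jules, Sun evening→Greco.

4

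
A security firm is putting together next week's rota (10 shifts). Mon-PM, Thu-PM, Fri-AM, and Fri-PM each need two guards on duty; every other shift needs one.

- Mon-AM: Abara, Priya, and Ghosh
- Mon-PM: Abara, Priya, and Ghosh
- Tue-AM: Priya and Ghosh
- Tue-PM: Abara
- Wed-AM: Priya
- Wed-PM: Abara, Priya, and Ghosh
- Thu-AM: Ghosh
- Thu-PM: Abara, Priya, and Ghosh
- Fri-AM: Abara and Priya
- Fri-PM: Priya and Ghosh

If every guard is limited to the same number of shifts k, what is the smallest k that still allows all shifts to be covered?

With 3 guards and 14 worker-slots to fill, someone must work at least ⌈14/3⌉ = 5 shifts, so k ≥ 5.
k = 5 works: Mon-AM→Abara, Mon-PM→Abara+Priya, Tue-AM→Priya, Tue-PM→Abara, Wed-AM→Priya, Wed-PM→Ghosh, Thu-AM→Ghosh, Thu-PM→Abara+Ghosh, Fri-AM→Abara+Priya, Fri-PM→Priya+Ghosh.
Loads: Abara 5, Priya 5, Ghosh 4 — all ≤ 5.

5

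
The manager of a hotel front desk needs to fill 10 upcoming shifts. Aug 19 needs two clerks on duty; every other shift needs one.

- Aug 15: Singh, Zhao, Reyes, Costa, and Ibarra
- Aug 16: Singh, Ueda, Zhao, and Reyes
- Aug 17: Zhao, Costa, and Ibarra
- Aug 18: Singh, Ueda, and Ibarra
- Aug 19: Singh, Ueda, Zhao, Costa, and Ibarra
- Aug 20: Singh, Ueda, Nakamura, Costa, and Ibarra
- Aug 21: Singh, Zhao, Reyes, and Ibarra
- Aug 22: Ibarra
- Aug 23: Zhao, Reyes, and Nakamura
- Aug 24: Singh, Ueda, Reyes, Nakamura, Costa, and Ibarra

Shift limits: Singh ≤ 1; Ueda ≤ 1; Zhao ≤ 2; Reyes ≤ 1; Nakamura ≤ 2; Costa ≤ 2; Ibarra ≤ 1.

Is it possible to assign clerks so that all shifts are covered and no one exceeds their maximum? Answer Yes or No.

No

Total capacity is 1+1+2+1+2+2+1 = 10 but 11 worker-slots are needed — infeasible.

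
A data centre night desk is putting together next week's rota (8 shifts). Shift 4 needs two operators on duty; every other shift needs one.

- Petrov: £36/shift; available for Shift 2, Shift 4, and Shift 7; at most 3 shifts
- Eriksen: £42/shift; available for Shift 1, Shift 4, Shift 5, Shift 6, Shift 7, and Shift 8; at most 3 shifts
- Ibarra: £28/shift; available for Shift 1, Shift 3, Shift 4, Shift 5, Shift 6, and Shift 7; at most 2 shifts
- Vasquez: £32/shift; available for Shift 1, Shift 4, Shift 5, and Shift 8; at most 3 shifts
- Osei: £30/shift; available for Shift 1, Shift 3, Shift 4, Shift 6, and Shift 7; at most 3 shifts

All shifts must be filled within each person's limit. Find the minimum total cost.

Shift 2 can only be covered by Petrov, so that assignment is forced.
Picking the cheapest available operator for each shift independently would cost £266, but that ignores the shift limits.
An optimal schedule: Shift 1→Vasquez, Shift 2→Petrov, Shift 3→Ibarra, Shift 4→Osei+Vasquez, Shift 5→Ibarra, Shift 6→Osei, Shift 7→Osei, Shift 8→Vasquez.
Total: 32 + 36 + 28 + 30 + 32 + 28 + 30 + 30 + 32 = £278.

£278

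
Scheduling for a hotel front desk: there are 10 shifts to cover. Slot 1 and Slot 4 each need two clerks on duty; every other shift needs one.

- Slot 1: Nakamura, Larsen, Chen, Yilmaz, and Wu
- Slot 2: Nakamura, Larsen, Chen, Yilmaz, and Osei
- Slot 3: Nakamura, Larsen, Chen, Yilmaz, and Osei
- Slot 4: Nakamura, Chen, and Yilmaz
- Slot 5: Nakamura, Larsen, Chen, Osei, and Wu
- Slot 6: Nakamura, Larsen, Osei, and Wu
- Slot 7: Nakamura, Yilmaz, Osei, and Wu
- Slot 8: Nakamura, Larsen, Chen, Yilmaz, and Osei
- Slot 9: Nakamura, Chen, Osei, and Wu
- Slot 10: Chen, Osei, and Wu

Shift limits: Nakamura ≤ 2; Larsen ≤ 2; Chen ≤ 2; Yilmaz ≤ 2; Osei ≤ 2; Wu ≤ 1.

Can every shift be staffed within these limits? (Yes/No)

No

Total capacity is 2+2+2+2+2+1 = 11 but 12 worker-slots are needed — infeasible.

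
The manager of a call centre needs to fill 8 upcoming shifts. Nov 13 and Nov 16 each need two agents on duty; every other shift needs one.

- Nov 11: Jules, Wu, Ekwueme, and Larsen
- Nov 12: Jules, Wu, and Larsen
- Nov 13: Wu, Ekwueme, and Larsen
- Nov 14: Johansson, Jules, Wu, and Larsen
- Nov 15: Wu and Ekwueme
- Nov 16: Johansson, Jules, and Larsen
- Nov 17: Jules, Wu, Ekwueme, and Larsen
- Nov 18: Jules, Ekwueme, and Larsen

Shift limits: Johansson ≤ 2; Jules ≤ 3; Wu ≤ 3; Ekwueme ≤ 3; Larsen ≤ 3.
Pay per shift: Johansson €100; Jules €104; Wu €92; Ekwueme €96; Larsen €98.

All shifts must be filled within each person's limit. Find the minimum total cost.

€958

Picking the cheapest available agent for each shift independently would cost €942, but that ignores the shift limits.
An optimal schedule: Nov 11→Ekwueme, Nov 12→Wu, Nov 13→Wu+Ekwueme, Nov 14→Larsen, Nov 15→Wu, Nov 16→Larsen+Johansson, Nov 17→Larsen, Nov 18→Ekwueme.
Total: 96 + 92 + 92 + 96 + 98 + 92 + 98 + 100 + 98 + 96 = €958.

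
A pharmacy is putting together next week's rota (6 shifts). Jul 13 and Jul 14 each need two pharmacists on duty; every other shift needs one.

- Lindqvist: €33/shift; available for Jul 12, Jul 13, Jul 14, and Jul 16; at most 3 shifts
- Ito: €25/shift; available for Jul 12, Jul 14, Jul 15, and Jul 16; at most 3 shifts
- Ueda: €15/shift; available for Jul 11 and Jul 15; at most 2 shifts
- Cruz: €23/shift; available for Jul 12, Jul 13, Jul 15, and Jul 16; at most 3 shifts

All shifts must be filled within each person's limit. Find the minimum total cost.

Jul 11 can only be covered by Ueda, so that assignment is forced.
Jul 13 can only be covered by Lindqvist and Cruz, so that assignment is forced.
Jul 14 can only be covered by Lindqvist and Ito, so that assignment is forced.
Picking the cheapest available pharmacist for each shift independently would cost €190, and that bound is achievable.
An optimal schedule: Jul 11→Ueda, Jul 12→Cruz, Jul 13→Cruz+Lindqvist, Jul 14→Ito+Lindqvist, Jul 15→Ueda, Jul 16→Cruz.
Total: 15 + 23 + 23 + 33 + 25 + 33 + 15 + 23 = €190.

€190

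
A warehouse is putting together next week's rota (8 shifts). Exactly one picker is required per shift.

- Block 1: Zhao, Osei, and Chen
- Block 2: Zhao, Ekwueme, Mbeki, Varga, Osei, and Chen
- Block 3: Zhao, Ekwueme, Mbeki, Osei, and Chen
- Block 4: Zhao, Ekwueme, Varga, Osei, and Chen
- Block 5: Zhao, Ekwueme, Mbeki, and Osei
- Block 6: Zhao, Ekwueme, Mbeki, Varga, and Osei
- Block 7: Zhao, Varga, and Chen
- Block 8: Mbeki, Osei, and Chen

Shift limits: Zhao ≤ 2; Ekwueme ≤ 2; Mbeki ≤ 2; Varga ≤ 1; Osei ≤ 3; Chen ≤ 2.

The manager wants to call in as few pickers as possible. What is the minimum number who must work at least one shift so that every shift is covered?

4

8 slots to fill and no one can take more than 3, so at least ⌈8/3⌉ = 3 pickers are needed.
Any 3 pickers together have capacity at most 3+2+2 = 7 < 8 slots, so 3 can never suffice.
Zhao, Ekwueme, Mbeki, and Osei alone can cover everything: Block 1→Zhao, Block 2→Ekwueme, Block 3→Mbeki, Block 4→Ekwueme, Block 5→Osei, Block 6→Osei, Block 7→Zhao, Block 8→Mbeki.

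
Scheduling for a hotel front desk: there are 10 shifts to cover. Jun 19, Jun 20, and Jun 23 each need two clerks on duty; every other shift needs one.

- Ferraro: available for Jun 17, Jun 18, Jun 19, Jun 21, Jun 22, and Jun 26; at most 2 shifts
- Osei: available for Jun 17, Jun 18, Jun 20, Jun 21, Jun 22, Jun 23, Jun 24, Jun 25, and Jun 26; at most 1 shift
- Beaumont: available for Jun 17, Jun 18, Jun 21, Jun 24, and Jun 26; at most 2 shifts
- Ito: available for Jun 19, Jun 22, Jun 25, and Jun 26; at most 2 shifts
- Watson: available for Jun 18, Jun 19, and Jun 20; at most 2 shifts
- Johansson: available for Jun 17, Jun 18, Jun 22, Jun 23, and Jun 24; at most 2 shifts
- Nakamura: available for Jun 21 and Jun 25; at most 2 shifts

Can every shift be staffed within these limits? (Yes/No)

No

Total capacity is 13 and 13 slots are needed, so capacity alone doesn't rule it out.
Shifts {Jun 20, Jun 23} need 4 worker-slots in total, but the clerks available for any of those shifts (Osei, Watson, and Johansson) can supply at most 3 among them. So no valid schedule exists.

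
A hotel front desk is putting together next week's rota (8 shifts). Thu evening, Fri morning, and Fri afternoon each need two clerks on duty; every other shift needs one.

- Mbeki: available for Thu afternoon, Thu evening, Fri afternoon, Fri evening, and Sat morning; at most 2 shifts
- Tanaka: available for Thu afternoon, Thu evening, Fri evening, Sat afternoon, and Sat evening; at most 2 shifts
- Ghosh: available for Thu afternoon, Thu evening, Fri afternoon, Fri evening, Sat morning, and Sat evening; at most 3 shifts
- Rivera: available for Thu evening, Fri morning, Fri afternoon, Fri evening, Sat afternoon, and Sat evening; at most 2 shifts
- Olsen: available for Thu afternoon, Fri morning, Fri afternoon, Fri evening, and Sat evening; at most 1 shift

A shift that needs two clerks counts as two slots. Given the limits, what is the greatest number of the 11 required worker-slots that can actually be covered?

10

Total capacity across all clerks is 2+2+3+2+1 = 10, and 11 slots are needed, so at most 10 can be filled.
An assignment achieving 10: Thu afternoon→Mbeki, Thu evening→Tanaka+Ghosh, Fri morning→Rivera+Olsen, Fri afternoon→Ghosh+Rivera, Sat morning→Mbeki, Sat afternoon→Tanaka, Sat evening→Ghosh.
Loads: Mbeki 2/2, Tanaka 2/2, Ghosh 3/3, Rivera 2/2, Olsen 1/1.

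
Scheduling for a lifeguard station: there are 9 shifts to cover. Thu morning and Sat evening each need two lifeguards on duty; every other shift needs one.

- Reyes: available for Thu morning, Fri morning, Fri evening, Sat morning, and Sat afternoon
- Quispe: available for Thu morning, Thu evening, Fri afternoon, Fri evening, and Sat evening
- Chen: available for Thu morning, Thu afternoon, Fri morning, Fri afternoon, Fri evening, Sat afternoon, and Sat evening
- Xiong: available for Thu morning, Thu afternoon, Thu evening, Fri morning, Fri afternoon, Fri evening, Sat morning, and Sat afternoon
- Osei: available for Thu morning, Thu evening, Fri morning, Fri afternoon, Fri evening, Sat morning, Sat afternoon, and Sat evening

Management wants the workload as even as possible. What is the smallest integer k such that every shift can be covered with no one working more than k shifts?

With 5 lifeguards and 11 worker-slots to fill, someone must work at least ⌈11/5⌉ = 3 shifts, so k ≥ 3.
k = 3 works: Thu morning→Xiong+Osei, Thu afternoon→Chen, Thu evening→Quispe, Fri morning→Reyes, Fri afternoon→Quispe, Fri evening→Chen, Sat morning→Reyes, Sat afternoon→Reyes, Sat evening→Quispe+Chen.
Loads: Reyes 3, Quispe 3, Chen 3, Xiong 1, Osei 1 — all ≤ 3.

3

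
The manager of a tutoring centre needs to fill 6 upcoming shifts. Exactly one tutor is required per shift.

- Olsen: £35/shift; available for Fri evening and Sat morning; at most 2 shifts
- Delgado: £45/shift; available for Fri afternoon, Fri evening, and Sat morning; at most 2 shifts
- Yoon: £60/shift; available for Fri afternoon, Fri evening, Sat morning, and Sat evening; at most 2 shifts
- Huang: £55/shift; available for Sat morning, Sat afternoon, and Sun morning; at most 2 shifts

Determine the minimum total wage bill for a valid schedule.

£285

Sat afternoon can only be covered by Huang, so that assignment is forced.
Sat evening can only be covered by Yoon, so that assignment is forced.
Sun morning can only be covered by Huang, so that assignment is forced.
Picking the cheapest available tutor for each shift independently would cost £285, and that bound is achievable.
An optimal schedule: Fri afternoon→Delgado, Fri evening→Olsen, Sat morning→Olsen, Sat afternoon→Huang, Sat evening→Yoon, Sun morning→Huang.
Total: 45 + 35 + 35 + 55 + 60 + 55 = £285.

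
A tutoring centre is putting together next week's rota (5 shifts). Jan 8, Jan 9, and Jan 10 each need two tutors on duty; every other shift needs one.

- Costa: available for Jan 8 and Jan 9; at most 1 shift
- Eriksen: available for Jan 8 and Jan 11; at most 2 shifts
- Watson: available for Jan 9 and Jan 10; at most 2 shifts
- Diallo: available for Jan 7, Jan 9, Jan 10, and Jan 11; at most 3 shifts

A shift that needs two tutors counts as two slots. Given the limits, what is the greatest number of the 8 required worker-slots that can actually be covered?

8

Total capacity across all tutors is 1+2+2+3 = 8, and 8 slots are needed, so at most 8 can be filled.
An assignment achieving 8: Jan 7→Diallo, Jan 8→Costa+Eriksen, Jan 9→Watson+Diallo, Jan 10→Watson+Diallo, Jan 11→Eriksen.
Loads: Costa 1/1, Eriksen 2/2, Watson 2/2, Diallo 3/3.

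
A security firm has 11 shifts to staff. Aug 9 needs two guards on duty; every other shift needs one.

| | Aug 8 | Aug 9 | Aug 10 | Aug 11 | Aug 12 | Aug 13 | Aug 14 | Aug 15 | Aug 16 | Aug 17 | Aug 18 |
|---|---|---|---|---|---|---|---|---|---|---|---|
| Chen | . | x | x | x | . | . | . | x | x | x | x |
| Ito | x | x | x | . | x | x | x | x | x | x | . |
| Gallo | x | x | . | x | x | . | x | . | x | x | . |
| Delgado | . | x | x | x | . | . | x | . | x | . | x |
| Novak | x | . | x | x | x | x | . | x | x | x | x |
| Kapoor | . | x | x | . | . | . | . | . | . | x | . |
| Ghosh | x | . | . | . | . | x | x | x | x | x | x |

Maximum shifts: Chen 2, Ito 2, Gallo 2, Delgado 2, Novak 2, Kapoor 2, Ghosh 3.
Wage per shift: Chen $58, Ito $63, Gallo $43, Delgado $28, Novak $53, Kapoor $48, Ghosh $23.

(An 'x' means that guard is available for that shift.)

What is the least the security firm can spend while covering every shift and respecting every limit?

$471

Picking the cheapest available guard for each shift independently would cost $331, but that ignores the shift limits.
An optimal schedule: Aug 8→Ghosh, Aug 9→Kapoor+Chen, Aug 10→Kapoor, Aug 11→Delgado, Aug 12→Gallo, Aug 13→Ghosh, Aug 14→Ghosh, Aug 15→Novak, Aug 16→Gallo, Aug 17→Novak, Aug 18→Delgado.
Total: 23 + 48 + 58 + 48 + 28 + 43 + 23 + 23 + 53 + 43 + 53 + 28 = $471.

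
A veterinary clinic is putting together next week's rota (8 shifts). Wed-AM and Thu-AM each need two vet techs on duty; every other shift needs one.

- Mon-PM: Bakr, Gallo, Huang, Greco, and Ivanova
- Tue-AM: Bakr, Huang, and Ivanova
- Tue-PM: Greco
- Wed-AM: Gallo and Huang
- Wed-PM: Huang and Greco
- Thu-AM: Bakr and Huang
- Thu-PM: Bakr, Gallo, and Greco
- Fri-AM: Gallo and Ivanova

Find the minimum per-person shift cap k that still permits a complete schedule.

With 5 vet techs and 10 worker-slots to fill, someone must work at least ⌈10/5⌉ = 2 shifts, so k ≥ 2.
k = 2 works: Mon-PM→Ivanova, Tue-AM→Ivanova, Tue-PM→Greco, Wed-AM→Gallo+Huang, Wed-PM→Greco, Thu-AM→Bakr+Huang, Thu-PM→Bakr, Fri-AM→Gallo.
Loads: Bakr 2, Gallo 2, Huang 2, Greco 2, Ivanova 2 — all ≤ 2.

2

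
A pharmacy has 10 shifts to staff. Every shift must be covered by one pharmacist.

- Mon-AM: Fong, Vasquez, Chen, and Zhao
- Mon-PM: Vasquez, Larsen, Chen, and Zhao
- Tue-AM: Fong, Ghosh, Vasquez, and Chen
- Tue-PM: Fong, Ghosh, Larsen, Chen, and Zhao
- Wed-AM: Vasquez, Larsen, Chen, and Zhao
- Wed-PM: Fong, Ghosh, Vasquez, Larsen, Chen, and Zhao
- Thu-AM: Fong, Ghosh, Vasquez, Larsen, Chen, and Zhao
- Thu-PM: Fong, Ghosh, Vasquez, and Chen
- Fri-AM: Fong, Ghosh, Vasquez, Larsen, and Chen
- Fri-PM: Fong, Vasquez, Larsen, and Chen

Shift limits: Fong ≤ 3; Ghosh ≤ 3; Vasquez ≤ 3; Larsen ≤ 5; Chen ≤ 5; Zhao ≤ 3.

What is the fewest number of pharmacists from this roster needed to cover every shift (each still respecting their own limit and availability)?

2

10 slots to fill and no one can take more than 5, so at least ⌈10/5⌉ = 2 pharmacists are needed.
Larsen and Chen alone can cover everything: Mon-AM→Chen, Mon-PM→Larsen, Tue-AM→Chen, Tue-PM→Larsen, Wed-AM→Larsen, Wed-PM→Larsen, Thu-AM→Larsen, Thu-PM→Chen, Fri-AM→Chen, Fri-PM→Chen.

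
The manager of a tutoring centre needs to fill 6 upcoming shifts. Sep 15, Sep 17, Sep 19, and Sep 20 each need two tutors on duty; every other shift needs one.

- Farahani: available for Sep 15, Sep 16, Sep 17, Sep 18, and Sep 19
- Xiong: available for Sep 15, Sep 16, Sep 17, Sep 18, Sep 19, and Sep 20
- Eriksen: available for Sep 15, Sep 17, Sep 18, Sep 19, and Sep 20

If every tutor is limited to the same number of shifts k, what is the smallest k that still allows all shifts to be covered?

4

With 3 tutors and 10 worker-slots to fill, someone must work at least ⌈10/3⌉ = 4 shifts, so k ≥ 4.
k = 4 works: Sep 15→Farahani+Xiong, Sep 16→Farahani, Sep 17→Farahani+Xiong, Sep 18→Farahani, Sep 19→Xiong+Eriksen, Sep 20→Xiong+Eriksen.
Loads: Farahani 4, Xiong 4, Eriksen 2 — all ≤ 4.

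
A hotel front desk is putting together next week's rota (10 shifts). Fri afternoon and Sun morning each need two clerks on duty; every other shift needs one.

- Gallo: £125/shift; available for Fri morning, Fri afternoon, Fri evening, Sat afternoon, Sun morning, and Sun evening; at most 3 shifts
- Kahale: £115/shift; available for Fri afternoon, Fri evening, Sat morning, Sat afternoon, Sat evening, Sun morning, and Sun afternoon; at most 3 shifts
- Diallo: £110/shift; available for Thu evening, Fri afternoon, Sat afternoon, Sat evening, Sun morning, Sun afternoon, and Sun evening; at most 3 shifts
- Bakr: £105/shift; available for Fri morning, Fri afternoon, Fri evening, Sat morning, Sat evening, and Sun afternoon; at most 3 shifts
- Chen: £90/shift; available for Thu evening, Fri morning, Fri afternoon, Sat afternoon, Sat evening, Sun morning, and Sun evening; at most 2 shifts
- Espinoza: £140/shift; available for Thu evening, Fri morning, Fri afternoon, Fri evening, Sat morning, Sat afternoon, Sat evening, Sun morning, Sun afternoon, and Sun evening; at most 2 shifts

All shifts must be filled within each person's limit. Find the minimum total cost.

£1295

Picking the cheapest available clerk for each shift independently would cost £1160, but that ignores the shift limits.
An optimal schedule: Thu evening→Chen, Fri morning→Chen, Fri afternoon→Kahale+Gallo, Fri evening→Bakr, Sat morning→Bakr, Sat afternoon→Diallo, Sat evening→Kahale, Sun morning→Diallo+Kahale, Sun afternoon→Bakr, Sun evening→Diallo.
Total: 90 + 90 + 115 + 125 + 105 + 105 + 110 + 115 + 110 + 115 + 105 + 110 = £1295.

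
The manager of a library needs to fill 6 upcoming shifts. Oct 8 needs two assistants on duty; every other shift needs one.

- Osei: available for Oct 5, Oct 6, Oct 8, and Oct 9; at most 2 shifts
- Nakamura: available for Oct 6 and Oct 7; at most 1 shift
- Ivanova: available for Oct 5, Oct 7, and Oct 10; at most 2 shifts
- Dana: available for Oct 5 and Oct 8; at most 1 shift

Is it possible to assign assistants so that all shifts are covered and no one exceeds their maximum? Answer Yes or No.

No

Total capacity is 2+1+2+1 = 6 but 7 worker-slots are needed — infeasible.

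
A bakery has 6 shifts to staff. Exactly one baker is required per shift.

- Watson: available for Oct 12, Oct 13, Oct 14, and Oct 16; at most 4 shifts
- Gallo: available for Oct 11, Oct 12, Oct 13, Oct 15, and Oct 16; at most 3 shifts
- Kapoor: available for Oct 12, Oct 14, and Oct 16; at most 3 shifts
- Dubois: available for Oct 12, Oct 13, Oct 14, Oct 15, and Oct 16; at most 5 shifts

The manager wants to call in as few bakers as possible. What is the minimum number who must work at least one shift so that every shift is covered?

6 slots to fill and no one can take more than 5, so at least ⌈6/5⌉ = 2 bakers are needed.
Watson and Gallo alone can cover everything: Oct 11→Gallo, Oct 12→Watson, Oct 13→Watson, Oct 14→Watson, Oct 15→Gallo, Oct 16→Watson.

2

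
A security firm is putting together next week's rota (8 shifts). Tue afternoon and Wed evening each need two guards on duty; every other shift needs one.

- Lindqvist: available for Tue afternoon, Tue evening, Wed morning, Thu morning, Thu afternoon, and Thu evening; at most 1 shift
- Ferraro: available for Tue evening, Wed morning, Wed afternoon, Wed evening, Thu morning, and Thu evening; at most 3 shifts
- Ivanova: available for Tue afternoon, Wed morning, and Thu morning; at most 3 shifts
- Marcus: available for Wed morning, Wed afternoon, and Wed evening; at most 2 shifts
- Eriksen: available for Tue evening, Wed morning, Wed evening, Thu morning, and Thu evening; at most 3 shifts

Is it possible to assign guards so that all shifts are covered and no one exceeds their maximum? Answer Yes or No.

Total capacity is 12 and 10 slots are needed, so capacity alone doesn't rule it out.
Shifts {Tue afternoon, Thu afternoon} need 3 worker-slots in total, but the guards available for any of those shifts (Lindqvist and Ivanova) can supply at most 2 among them. So no valid schedule exists.

No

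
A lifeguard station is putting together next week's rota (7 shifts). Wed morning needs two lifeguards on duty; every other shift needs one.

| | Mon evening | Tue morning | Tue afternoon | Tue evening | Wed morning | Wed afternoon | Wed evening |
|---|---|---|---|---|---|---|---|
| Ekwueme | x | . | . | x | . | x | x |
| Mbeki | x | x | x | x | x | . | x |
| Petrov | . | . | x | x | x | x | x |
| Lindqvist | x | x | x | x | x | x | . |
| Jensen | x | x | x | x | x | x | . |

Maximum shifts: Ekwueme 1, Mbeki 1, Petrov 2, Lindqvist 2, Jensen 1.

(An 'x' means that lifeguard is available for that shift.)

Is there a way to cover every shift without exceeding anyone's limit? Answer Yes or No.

No

Total capacity is 1+1+2+2+1 = 7 but 8 worker-slots are needed — infeasible.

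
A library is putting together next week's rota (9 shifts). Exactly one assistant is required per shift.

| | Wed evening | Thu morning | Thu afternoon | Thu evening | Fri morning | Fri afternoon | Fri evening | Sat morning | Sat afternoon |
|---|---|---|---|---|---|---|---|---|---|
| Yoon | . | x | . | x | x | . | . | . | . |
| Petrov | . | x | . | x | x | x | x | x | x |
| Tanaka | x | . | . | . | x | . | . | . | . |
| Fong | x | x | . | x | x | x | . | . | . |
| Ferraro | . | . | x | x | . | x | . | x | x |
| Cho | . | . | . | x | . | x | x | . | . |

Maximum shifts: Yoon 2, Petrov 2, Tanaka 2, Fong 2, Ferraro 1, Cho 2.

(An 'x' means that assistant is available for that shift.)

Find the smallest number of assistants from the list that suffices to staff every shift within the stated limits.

9 slots to fill and no one can take more than 2, so at least ⌈9/2⌉ = 5 assistants are needed.
Yoon, Petrov, Tanaka, Ferraro, and Cho alone can cover everything: Wed evening→Tanaka, Thu morning→Yoon, Thu afternoon→Ferraro, Thu evening→Yoon, Fri morning→Tanaka, Fri afternoon→Cho, Fri evening→Cho, Sat morning→Petrov, Sat afternoon→Petrov.

5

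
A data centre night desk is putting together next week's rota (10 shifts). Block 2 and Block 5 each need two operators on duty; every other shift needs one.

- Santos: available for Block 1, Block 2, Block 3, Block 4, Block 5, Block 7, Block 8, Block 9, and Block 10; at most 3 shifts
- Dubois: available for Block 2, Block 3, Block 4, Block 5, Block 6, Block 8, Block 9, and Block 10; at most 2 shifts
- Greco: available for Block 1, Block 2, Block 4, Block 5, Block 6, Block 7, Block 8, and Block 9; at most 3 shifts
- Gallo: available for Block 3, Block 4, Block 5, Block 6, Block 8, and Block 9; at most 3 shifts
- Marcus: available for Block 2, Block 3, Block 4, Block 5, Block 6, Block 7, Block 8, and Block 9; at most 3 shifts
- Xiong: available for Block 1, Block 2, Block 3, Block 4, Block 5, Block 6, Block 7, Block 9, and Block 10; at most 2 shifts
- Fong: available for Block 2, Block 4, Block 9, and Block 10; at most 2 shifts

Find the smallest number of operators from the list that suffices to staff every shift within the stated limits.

12 slots to fill and no one can take more than 3, so at least ⌈12/3⌉ = 4 operators are needed.
Santos, Greco, Gallo, and Marcus alone can cover everything: Block 1→Santos, Block 2→Santos+Greco, Block 3→Gallo, Block 4→Gallo, Block 5→Gallo+Marcus, Block 6→Greco, Block 7→Greco, Block 8→Marcus, Block 9→Marcus, Block 10→Santos.

4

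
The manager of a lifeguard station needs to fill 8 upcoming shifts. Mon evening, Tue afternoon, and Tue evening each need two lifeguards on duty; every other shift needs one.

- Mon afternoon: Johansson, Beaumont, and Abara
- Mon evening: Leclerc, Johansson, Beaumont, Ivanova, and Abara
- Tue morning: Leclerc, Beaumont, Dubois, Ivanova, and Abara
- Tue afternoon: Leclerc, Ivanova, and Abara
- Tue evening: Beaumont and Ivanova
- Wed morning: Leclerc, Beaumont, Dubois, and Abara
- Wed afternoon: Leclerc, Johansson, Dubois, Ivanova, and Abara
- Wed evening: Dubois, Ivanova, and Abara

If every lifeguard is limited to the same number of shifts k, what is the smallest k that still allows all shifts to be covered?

2

With 6 lifeguards and 11 worker-slots to fill, someone must work at least ⌈11/6⌉ = 2 shifts, so k ≥ 2.
k = 2 works: Mon afternoon→Johansson, Mon evening→Johansson+Abara, Tue morning→Beaumont, Tue afternoon→Leclerc+Ivanova, Tue evening→Beaumont+Ivanova, Wed morning→Leclerc, Wed afternoon→Dubois, Wed evening→Dubois.
Loads: Leclerc 2, Johansson 2, Beaumont 2, Dubois 2, Ivanova 2, Abara 1 — all ≤ 2.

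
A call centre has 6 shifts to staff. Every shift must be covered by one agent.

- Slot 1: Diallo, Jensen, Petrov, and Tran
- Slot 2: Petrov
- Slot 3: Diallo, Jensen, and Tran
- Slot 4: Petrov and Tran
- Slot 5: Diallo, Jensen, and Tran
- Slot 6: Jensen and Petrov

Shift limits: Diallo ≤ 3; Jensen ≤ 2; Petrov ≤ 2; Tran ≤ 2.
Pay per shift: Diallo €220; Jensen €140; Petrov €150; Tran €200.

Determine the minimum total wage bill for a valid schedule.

€980

Slot 2 can only be covered by Petrov, so that assignment is forced.
Picking the cheapest available agent for each shift independently would cost €860, but that ignores the shift limits.
An optimal schedule: Slot 1→Tran, Slot 2→Petrov, Slot 3→Jensen, Slot 4→Petrov, Slot 5→Tran, Slot 6→Jensen.
Total: 200 + 150 + 140 + 150 + 200 + 140 = €980.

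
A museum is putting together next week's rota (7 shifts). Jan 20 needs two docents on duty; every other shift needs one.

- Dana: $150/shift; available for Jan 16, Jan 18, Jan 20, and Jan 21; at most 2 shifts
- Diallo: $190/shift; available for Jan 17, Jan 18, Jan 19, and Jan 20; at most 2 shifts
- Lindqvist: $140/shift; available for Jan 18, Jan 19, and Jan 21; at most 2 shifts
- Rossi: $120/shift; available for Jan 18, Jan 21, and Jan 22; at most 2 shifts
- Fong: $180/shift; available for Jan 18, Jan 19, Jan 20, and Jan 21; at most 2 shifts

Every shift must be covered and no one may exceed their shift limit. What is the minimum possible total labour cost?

$1190

Jan 16 can only be covered by Dana, so that assignment is forced.
Jan 17 can only be covered by Diallo, so that assignment is forced.
Jan 22 can only be covered by Rossi, so that assignment is forced.
Picking the cheapest available docent for each shift independently would cost $1170, but that ignores the shift limits.
An optimal schedule: Jan 16→Dana, Jan 17→Diallo, Jan 18→Lindqvist, Jan 19→Lindqvist, Jan 20→Dana+Fong, Jan 21→Rossi, Jan 22→Rossi.
Total: 150 + 190 + 140 + 140 + 150 + 180 + 120 + 120 = $1190.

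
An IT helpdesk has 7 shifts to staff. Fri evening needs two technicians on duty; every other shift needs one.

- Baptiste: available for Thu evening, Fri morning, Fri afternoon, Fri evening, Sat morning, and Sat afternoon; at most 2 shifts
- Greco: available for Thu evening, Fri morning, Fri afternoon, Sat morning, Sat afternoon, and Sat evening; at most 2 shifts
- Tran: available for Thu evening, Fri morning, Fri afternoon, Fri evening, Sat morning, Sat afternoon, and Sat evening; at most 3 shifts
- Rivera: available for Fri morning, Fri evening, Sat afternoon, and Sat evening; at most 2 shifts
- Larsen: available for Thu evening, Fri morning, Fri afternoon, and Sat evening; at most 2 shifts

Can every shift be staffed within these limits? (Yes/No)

Yes

One valid schedule: Thu evening→Greco, Fri morning→Rivera, Fri afternoon→Greco, Fri evening→Baptiste+Tran, Sat morning→Baptiste, Sat afternoon→Tran, Sat evening→Tran.
Loads: Baptiste 2/2, Greco 2/2, Tran 3/3, Rivera 1/2, Larsen 0/2 — all within limits.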